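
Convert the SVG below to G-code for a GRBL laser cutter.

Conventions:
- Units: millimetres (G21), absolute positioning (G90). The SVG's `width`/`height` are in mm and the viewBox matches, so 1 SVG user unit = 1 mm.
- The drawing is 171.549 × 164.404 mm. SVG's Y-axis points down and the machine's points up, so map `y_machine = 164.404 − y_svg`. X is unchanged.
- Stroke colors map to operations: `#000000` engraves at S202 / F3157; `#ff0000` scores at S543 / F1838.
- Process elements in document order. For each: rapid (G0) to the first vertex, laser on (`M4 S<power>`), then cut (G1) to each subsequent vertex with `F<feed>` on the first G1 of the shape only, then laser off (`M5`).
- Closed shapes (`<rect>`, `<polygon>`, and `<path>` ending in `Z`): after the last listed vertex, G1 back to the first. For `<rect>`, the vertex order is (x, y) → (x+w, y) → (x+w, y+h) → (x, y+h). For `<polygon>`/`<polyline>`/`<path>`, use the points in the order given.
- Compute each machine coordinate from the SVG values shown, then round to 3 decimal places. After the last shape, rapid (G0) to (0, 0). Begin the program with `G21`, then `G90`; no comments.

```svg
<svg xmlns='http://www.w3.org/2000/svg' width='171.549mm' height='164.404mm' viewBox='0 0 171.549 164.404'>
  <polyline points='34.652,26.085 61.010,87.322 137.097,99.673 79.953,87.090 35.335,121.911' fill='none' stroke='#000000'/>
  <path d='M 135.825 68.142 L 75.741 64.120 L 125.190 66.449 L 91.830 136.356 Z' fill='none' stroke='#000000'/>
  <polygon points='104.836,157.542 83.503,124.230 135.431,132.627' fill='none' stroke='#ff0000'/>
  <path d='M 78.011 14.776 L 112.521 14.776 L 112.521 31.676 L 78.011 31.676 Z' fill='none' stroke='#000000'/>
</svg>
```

G21
G90
G0 X34.652 Y138.319
M4 S202
G1 X61.010 Y77.082 F3157
G1 X137.097 Y64.731
G1 X79.953 Y77.314
G1 X35.335 Y42.493
M5
G0 X135.825 Y96.262
M4 S202
G1 X75.741 Y100.284 F3157
G1 X125.190 Y97.955
G1 X91.830 Y28.048
G1 X135.825 Y96.262
M5
G0 X104.836 Y6.862
M4 S543
G1 X83.503 Y40.174 F1838
G1 X135.431 Y31.777
G1 X104.836 Y6.862
M5
G0 X78.011 Y149.628
M4 S202
G1 X112.521 Y149.628 F3157
G1 X112.521 Y132.728
G1 X78.011 Y132.728
G1 X78.011 Y149.628
M5
G0 X0.000 Y0.000

1 u = 1 mm; y_m = 164.404 − y.

[1] `<polyline>` open polyline, #000000→engrave S202 F3157: (34.652,138.319) → (61.010,77.082) → (137.097,64.731) → (79.953,77.314) → (35.335,42.493)

[2] `<path>` closed polygon, #000000→engrave S202 F3157: (135.825,96.262) → (75.741,100.284) → (125.190,97.955) → (91.830,28.048) → (135.825,96.262) (closed)

[3] `<polygon>` closed polygon, #ff0000→score S543 F1838: (104.836,6.862) → (83.503,40.174) → (135.431,31.777) → (104.836,6.862) (closed)

[4] `<path>` rectangle, #000000→engrave S202 F3157: (78.011,149.628) → (112.521,149.628) → (112.521,132.728) → (78.011,132.728) → (78.011,149.628) (closed)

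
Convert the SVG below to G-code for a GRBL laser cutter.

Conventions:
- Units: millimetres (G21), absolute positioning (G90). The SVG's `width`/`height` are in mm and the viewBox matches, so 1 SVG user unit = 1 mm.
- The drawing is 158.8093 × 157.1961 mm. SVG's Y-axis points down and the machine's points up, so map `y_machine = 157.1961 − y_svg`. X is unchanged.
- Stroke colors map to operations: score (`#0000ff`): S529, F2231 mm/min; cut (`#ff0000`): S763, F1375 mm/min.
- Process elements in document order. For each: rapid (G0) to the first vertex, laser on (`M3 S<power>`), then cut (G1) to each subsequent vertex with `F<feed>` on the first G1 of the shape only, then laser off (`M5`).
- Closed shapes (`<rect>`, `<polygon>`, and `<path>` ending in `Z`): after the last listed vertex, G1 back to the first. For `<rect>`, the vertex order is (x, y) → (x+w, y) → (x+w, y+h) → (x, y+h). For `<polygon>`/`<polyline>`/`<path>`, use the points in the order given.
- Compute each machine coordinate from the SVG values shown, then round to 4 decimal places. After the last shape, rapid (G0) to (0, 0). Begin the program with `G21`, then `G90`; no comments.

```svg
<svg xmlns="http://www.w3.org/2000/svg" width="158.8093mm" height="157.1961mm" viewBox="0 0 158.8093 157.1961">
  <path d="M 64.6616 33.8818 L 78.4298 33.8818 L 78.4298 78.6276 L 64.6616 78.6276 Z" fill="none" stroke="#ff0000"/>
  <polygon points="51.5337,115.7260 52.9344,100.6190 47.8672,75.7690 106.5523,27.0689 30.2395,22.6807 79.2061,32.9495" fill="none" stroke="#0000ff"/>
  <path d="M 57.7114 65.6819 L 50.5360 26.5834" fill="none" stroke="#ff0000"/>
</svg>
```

1 u = 1 mm; y_m = 157.1961 − y.

[1] `<path>` rectangle, #ff0000→cut S763 F1375: (64.6616,123.3143) → (78.4298,123.3143) → (78.4298,78.5685) → (64.6616,78.5685) → (64.6616,123.3143) (closed)

[2] `<polygon>` closed polygon, #0000ff→score S529 F2231: (51.5337,41.4701) → (52.9344,56.5771) → (47.8672,81.4271) → (106.5523,130.1272) → (30.2395,134.5154) → (79.2061,124.2466) → (51.5337,41.4701) (closed)

[3] `<path>` line segment, #ff0000→cut S763 F1375: (57.7114,91.5142) → (50.5360,130.6127)

G21
G90
G0 X64.6616 Y123.3143
M3 S763
G1 X78.4298 Y123.3143 F1375
G1 X78.4298 Y78.5685
G1 X64.6616 Y78.5685
G1 X64.6616 Y123.3143
M5
G0 X51.5337 Y41.4701
M3 S529
G1 X52.9344 Y56.5771 F2231
G1 X47.8672 Y81.4271
G1 X106.5523 Y130.1272
G1 X30.2395 Y134.5154
G1 X79.2061 Y124.2466
G1 X51.5337 Y41.4701
M5
G0 X57.7114 Y91.5142
M3 S763
G1 X50.5360 Y130.6127 F1375
M5
G0 X0.0000 Y0.0000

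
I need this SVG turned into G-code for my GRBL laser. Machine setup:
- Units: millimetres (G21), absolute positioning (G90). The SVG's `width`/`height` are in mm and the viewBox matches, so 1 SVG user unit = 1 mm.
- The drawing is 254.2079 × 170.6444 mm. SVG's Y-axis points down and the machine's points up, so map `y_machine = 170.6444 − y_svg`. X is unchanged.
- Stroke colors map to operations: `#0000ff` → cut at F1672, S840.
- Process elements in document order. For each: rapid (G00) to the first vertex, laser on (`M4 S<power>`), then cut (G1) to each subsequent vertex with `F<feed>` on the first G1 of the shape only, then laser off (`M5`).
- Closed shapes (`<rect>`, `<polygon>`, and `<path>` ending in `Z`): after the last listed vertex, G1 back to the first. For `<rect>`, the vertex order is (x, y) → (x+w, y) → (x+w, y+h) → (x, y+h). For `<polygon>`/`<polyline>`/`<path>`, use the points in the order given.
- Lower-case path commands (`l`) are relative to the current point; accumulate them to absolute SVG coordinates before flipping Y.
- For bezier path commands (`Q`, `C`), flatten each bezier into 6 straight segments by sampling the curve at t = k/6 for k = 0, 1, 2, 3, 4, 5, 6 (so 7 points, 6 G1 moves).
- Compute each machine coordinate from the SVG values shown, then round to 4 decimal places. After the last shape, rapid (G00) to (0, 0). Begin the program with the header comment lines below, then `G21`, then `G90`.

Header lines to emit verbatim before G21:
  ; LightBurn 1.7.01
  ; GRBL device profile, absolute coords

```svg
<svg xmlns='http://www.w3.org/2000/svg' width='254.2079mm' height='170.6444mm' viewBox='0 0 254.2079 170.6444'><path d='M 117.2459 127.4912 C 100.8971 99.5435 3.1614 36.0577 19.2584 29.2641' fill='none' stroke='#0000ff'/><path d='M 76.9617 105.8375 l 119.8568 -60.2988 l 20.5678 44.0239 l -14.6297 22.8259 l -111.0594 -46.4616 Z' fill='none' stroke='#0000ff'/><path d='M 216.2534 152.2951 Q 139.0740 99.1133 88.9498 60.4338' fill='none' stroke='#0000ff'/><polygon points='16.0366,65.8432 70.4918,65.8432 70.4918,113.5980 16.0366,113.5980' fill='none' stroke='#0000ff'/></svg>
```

1 u = 1 mm; y_m = 170.6444 − y.

[1] `<path>` cubic bezier, #0000ff→cut S840 F1672: (117.2459,43.1532) → (103.1931,59.6616) → (80.9985,79.5310) → (56.0850,100.1995) → (33.8753,119.1052) → (19.7922,133.6861) → (19.2584,141.3803)

[2] `<path>` closed polygon, #0000ff→cut S840 F1672: (76.9617,64.8069) → (196.8185,125.1057) → (217.3863,81.0818) → (202.7566,58.2559) → (91.6972,104.7175) → (76.9617,64.8069) (closed)

[3] `<path>` quadratic bezier, #0000ff→cut S840 F1672: (216.2534,18.3493) → (191.2785,35.6737) → (167.8066,52.1925) → (145.8378,67.9055) → (125.3721,82.8129) → (106.4094,96.9146) → (88.9498,110.2106)

[4] `<polygon>` rectangle, #0000ff→cut S840 F1672: (16.0366,104.8012) → (70.4918,104.8012) → (70.4918,57.0464) → (16.0366,57.0464) → (16.0366,104.8012) (closed)

; LightBurn 1.7.01
; GRBL device profile, absolute coords
G21
G90
G00 X117.2459 Y43.1532
M4 S840
G1 X103.1931 Y59.6616 F1672
G1 X80.9985 Y79.5310
G1 X56.0850 Y100.1995
G1 X33.8753 Y119.1052
G1 X19.7922 Y133.6861
G1 X19.2584 Y141.3803
M5
G00 X76.9617 Y64.8069
M4 S840
G1 X196.8185 Y125.1057 F1672
G1 X217.3863 Y81.0818
G1 X202.7566 Y58.2559
G1 X91.6972 Y104.7175
G1 X76.9617 Y64.8069
M5
G00 X216.2534 Y18.3493
M4 S840
G1 X191.2785 Y35.6737 F1672
G1 X167.8066 Y52.1925
G1 X145.8378 Y67.9055
G1 X125.3721 Y82.8129
G1 X106.4094 Y96.9146
G1 X88.9498 Y110.2106
M5
G00 X16.0366 Y104.8012
M4 S840
G1 X70.4918 Y104.8012 F1672
G1 X70.4918 Y57.0464
G1 X16.0366 Y57.0464
G1 X16.0366 Y104.8012
M5
G00 X0.0000 Y0.0000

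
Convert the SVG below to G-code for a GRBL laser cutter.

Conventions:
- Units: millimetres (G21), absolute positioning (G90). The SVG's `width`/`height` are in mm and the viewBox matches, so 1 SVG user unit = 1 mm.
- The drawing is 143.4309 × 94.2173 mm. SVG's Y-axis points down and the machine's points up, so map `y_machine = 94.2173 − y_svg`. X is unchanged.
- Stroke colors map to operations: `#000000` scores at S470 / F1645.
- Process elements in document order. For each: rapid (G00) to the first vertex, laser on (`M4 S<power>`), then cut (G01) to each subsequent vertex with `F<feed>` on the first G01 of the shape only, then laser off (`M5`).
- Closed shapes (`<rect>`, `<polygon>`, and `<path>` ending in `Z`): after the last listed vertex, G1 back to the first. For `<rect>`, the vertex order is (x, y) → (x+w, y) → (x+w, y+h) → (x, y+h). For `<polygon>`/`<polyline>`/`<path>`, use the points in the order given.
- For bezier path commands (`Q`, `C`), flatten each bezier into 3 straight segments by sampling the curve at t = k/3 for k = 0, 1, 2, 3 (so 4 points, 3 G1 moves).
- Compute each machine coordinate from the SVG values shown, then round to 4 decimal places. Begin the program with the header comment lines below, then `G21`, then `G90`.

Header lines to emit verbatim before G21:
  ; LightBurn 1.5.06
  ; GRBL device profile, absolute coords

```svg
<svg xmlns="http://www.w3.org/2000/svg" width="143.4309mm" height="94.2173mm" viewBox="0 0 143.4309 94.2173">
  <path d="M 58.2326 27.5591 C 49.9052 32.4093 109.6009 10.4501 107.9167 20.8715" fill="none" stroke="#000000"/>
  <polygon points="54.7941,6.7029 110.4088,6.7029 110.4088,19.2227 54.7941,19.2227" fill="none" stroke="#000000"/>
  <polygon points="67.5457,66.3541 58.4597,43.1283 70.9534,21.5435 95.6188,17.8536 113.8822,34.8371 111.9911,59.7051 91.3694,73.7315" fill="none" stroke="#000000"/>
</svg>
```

Since the viewBox matches the mm dimensions, user units are millimetres directly. The only transform is the Y-flip y_m = 94.2173 − y_svg.

Shape 1 is a cubic bezier drawn with `<path>`. Its stroke #000000 means score at S470, F1645. After flipping Y the toolpath is (58.2326,66.6582) → (67.7869,68.5522) → (93.9336,75.1659) → (107.9167,73.3458).

Shape 2 is a rectangle drawn with `<polygon>`. Its stroke #000000 means score at S470, F1645. After flipping Y the toolpath is (54.7941,87.5144) → (110.4088,87.5144) → (110.4088,74.9946) → (54.7941,74.9946) → (54.7941,87.5144), returning to the start.

Shape 3 is a regular polygon drawn with `<polygon>`. Its stroke #000000 means score at S470, F1645. After flipping Y the toolpath is (67.5457,27.8632) → (58.4597,51.0890) → (70.9534,72.6738) → (95.6188,76.3637) → (113.8822,59.3802) → (111.9911,34.5122) → (91.3694,20.4858) → (67.5457,27.8632), returning to the start.

; LightBurn 1.5.06
; GRBL device profile, absolute coords
G21
G90
G00 X58.2326 Y66.6582
M4 S470
G01 X67.7869 Y68.5522 F1645
G01 X93.9336 Y75.1659
G01 X107.9167 Y73.3458
M5
G00 X54.7941 Y87.5144
M4 S470
G01 X110.4088 Y87.5144 F1645
G01 X110.4088 Y74.9946
G01 X54.7941 Y74.9946
G01 X54.7941 Y87.5144
M5
G00 X67.5457 Y27.8632
M4 S470
G01 X58.4597 Y51.0890 F1645
G01 X70.9534 Y72.6738
G01 X95.6188 Y76.3637
G01 X113.8822 Y59.3802
G01 X111.9911 Y34.5122
G01 X91.3694 Y20.4858
G01 X67.5457 Y27.8632
M5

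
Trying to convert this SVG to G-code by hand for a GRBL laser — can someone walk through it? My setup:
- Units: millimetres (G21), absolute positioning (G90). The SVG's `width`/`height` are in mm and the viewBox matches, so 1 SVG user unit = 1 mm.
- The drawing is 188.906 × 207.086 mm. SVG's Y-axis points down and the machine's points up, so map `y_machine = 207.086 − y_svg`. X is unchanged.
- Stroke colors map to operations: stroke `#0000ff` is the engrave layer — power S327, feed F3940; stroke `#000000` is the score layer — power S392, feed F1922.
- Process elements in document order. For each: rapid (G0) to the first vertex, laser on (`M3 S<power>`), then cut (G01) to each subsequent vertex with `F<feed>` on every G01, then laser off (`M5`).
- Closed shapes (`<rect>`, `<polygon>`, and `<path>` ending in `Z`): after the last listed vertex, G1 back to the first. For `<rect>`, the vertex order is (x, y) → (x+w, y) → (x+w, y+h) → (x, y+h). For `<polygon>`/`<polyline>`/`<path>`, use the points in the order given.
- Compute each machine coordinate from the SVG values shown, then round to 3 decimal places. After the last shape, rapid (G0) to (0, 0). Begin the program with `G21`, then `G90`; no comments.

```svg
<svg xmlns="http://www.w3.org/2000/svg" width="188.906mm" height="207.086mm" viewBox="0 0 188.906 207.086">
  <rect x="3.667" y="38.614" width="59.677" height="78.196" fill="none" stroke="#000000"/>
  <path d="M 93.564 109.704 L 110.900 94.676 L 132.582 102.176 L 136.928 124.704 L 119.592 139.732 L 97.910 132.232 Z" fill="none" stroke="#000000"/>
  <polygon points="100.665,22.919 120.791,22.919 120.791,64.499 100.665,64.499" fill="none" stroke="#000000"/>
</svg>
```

G21
G90
G0 X3.667 Y168.472
M3 S392
G01 X63.344 Y168.472 F1922
G01 X63.344 Y90.276 F1922
G01 X3.667 Y90.276 F1922
G01 X3.667 Y168.472 F1922
M5
G0 X93.564 Y97.382
M3 S392
G01 X110.900 Y112.410 F1922
G01 X132.582 Y104.910 F1922
G01 X136.928 Y82.382 F1922
G01 X119.592 Y67.354 F1922
G01 X97.910 Y74.854 F1922
G01 X93.564 Y97.382 F1922
M5
G0 X100.665 Y184.167
M3 S392
G01 X120.791 Y184.167 F1922
G01 X120.791 Y142.587 F1922
G01 X100.665 Y142.587 F1922
G01 X100.665 Y184.167 F1922
M5
G0 X0.000 Y0.000

viewBox `0 0 188.906 207.086` with mm width/height → 1 unit = 1 mm. Flip: y_m = 207.086 − y_svg.

**Shape 1** — `<rect>` rectangle, stroke `#000000` → score (S392, F1922). Machine vertices: (3.667,168.472) → (63.344,168.472) → (63.344,90.276) → (3.667,90.276) → (3.667,168.472). Closed: final G1 returns to the first vertex.

**Shape 2** — `<path>` regular polygon, stroke `#000000` → score (S392, F1922). Machine vertices: (93.564,97.382) → (110.900,112.410) → (132.582,104.910) → (136.928,82.382) → (119.592,67.354) → (97.910,74.854) → (93.564,97.382). Closed: final G1 returns to the first vertex.

**Shape 3** — `<polygon>` rectangle, stroke `#000000` → score (S392, F1922). Machine vertices: (100.665,184.167) → (120.791,184.167) → (120.791,142.587) → (100.665,142.587) → (100.665,184.167). Closed: final G1 returns to the first vertex.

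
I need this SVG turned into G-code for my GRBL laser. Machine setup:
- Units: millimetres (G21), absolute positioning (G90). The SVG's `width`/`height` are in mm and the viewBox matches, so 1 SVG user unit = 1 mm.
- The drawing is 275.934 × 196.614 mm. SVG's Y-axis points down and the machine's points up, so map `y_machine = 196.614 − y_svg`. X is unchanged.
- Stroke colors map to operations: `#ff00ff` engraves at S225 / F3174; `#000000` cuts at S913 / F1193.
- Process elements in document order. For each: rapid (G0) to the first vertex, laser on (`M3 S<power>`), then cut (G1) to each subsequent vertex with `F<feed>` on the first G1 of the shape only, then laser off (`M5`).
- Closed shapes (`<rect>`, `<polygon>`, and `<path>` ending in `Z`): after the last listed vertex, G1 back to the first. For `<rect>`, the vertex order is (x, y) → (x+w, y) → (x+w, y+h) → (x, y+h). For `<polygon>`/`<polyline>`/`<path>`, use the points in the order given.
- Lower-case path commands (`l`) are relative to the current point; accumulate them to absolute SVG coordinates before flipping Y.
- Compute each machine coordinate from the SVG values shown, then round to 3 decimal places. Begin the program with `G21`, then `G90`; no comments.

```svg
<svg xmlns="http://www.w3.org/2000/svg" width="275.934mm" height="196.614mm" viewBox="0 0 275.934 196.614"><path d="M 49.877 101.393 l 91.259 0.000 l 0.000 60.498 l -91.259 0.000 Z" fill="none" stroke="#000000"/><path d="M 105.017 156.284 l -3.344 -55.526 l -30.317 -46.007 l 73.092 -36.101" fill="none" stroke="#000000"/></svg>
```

Since the viewBox matches the mm dimensions, user units are millimetres directly. The only transform is the Y-flip y_m = 196.614 − y_svg.

Shape 1 is a rectangle drawn with `<path>`. Its stroke #000000 means cut at S913, F1193. After flipping Y the toolpath is (49.877,95.221) → (141.136,95.221) → (141.136,34.723) → (49.877,34.723) → (49.877,95.221), returning to the start.

Shape 2 is a open polyline drawn with `<path>`. Its stroke #000000 means cut at S913, F1193. After flipping Y the toolpath is (105.017,40.330) → (101.673,95.856) → (71.356,141.863) → (144.448,177.964).

G21
G90
G0 X49.877 Y95.221
M3 S913
G1 X141.136 Y95.221 F1193
G1 X141.136 Y34.723
G1 X49.877 Y34.723
G1 X49.877 Y95.221
M5
G0 X105.017 Y40.330
M3 S913
G1 X101.673 Y95.856 F1193
G1 X71.356 Y141.863
G1 X144.448 Y177.964
M5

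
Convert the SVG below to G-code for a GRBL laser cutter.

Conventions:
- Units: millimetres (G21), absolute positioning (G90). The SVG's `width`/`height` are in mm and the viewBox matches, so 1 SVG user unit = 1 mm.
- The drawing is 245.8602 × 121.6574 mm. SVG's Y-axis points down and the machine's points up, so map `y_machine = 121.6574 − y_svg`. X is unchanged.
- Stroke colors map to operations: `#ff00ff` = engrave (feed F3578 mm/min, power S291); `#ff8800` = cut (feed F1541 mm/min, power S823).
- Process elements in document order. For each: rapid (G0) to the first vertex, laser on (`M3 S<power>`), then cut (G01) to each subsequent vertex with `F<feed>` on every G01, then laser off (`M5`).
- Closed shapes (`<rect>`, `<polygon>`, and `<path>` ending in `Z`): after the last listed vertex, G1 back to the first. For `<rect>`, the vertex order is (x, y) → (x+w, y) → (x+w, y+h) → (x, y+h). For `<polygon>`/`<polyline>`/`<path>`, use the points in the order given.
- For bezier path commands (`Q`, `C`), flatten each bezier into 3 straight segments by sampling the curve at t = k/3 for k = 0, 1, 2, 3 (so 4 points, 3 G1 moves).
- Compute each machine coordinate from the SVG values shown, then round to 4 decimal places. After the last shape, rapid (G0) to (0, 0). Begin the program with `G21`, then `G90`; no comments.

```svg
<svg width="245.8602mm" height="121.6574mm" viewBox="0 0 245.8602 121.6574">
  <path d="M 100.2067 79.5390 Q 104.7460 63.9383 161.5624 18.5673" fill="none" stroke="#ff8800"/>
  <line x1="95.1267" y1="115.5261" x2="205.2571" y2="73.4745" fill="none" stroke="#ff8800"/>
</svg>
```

G21
G90
G0 X100.2067 Y42.1184
M3 S823
G01 X109.0415 Y55.8267 F1541
G01 X129.4934 Y76.1506 F1541
G01 X161.5624 Y103.0901 F1541
M5
G0 X95.1267 Y6.1313
M3 S823
G01 X205.2571 Y48.1829 F1541
M5
G0 X0.0000 Y0.0000

1 u = 1 mm; y_m = 121.6574 − y.

[1] `<path>` quadratic bezier, #ff8800→cut S823 F1541: (100.2067,42.1184) → (109.0415,55.8267) → (129.4934,76.1506) → (161.5624,103.0901)

[2] `<line>` line segment, #ff8800→cut S823 F1541: (95.1267,6.1313) → (205.2571,48.1829)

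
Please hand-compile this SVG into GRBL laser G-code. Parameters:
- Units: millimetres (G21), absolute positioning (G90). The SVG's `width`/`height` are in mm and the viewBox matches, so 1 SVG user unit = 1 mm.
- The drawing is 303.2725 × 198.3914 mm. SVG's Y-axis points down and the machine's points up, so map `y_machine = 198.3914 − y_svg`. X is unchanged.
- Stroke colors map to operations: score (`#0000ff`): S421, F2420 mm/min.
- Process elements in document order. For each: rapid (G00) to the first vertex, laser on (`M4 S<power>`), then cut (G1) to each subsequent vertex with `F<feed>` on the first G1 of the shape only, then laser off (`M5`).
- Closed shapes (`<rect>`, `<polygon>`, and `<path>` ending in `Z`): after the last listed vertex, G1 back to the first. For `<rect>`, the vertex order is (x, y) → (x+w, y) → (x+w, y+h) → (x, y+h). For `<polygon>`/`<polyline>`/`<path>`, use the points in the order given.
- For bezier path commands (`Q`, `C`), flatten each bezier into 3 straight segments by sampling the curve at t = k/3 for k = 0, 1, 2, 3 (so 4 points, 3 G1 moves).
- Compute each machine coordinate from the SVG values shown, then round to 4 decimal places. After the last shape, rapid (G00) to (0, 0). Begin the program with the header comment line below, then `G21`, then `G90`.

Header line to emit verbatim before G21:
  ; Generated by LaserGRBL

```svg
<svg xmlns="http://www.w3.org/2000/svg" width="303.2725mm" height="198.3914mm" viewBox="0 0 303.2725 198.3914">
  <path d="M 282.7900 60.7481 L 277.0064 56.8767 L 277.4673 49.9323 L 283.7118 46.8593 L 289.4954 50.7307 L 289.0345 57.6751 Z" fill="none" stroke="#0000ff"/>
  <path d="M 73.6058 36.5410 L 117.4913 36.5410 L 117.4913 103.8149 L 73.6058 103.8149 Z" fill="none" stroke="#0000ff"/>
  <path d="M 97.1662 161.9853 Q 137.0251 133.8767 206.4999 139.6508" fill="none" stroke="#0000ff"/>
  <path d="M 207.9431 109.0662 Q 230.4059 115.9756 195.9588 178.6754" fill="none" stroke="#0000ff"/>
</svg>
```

; Generated by LaserGRBL
G21
G90
G00 X282.7900 Y137.6433
M4 S421
G1 X277.0064 Y141.5147 F2420
G1 X277.4673 Y148.4591
G1 X283.7118 Y151.5321
G1 X289.4954 Y147.6607
G1 X289.0345 Y140.7163
G1 X282.7900 Y137.6433
M5
G00 X73.6058 Y161.8504
M4 S421
G1 X117.4913 Y161.8504 F2420
G1 X117.4913 Y94.5765
G1 X73.6058 Y94.5765
G1 X73.6058 Y161.8504
M5
G00 X97.1662 Y36.4061
M4 S421
G1 X127.0295 Y51.3804 F2420
G1 X163.4740 Y58.8253
G1 X206.4999 Y58.7406
M5
G00 X207.9431 Y89.3252
M4 S421
G1 X216.5950 Y78.5200 F2420
G1 X212.6002 Y55.3169
G1 X195.9588 Y19.7160
M5
G00 X0.0000 Y0.0000

viewBox `0 0 303.2725 198.3914` with mm width/height → 1 unit = 1 mm. Flip: y_m = 198.3914 − y_svg.

**Shape 1** — `<path>` regular polygon, stroke `#0000ff` → score (S421, F2420). Machine vertices: (282.7900,137.6433) → (277.0064,141.5147) → (277.4673,148.4591) → (283.7118,151.5321) → (289.4954,147.6607) → (289.0345,140.7163) → (282.7900,137.6433). Closed: final G1 returns to the first vertex.

**Shape 2** — `<path>` rectangle, stroke `#0000ff` → score (S421, F2420). Machine vertices: (73.6058,161.8504) → (117.4913,161.8504) → (117.4913,94.5765) → (73.6058,94.5765) → (73.6058,161.8504). Closed: final G1 returns to the first vertex.

**Shape 3** — `<path>` quadratic bezier, stroke `#0000ff` → score (S421, F2420). Control points (SVG): P0=(97.1662,161.9853), P1=(137.0251,133.8767), P2=(206.4999,139.6508); sampled at t=k/3. Machine vertices: (97.1662,36.4061) → (127.0295,51.3804) → (163.4740,58.8253) → (206.4999,58.7406). Open path.

**Shape 4** — `<path>` quadratic bezier, stroke `#0000ff` → score (S421, F2420). Control points (SVG): P0=(207.9431,109.0662), P1=(230.4059,115.9756), P2=(195.9588,178.6754); sampled at t=k/3. Machine vertices: (207.9431,89.3252) → (216.5950,78.5200) → (212.6002,55.3169) → (195.9588,19.7160). Open path.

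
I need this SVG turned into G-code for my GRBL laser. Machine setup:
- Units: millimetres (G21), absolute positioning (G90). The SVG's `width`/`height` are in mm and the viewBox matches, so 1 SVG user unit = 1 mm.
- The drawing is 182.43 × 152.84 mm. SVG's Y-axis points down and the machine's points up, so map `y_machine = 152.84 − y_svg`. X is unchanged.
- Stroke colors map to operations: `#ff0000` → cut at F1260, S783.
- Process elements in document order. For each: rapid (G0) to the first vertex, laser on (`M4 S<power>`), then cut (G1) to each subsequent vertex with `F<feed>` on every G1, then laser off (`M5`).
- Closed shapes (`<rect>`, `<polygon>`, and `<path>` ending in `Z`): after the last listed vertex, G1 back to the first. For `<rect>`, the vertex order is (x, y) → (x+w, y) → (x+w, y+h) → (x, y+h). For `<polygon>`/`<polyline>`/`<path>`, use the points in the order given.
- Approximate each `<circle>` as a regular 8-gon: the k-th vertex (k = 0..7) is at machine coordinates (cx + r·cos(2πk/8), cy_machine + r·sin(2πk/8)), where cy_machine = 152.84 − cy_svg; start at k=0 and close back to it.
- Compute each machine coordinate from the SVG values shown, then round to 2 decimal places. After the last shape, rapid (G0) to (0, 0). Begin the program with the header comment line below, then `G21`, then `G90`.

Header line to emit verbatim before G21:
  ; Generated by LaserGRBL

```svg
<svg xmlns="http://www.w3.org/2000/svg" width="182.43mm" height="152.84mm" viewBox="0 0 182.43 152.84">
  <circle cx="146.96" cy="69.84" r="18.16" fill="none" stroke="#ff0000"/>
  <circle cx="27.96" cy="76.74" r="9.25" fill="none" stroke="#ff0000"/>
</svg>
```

viewBox `0 0 182.43 152.84` with mm width/height → 1 unit = 1 mm. Flip: y_m = 152.84 − y_svg.

**Shape 1** — `<circle>` circle, stroke `#ff0000` → cut (S783, F1260). Machine vertices: (165.12,83.00) → (159.80,95.84) → (146.96,101.16) → (134.12,95.84) → (128.80,83.00) → (134.12,70.16) → (146.96,64.84) → (159.80,70.16) → (165.12,83.00). Closed: final G1 returns to the first vertex.

**Shape 2** — `<circle>` circle, stroke `#ff0000` → cut (S783, F1260). Machine vertices: (37.21,76.10) → (34.50,82.64) → (27.96,85.35) → (21.42,82.64) → (18.71,76.10) → (21.42,69.56) → (27.96,66.85) → (34.50,69.56) → (37.21,76.10). Closed: final G1 returns to the first vertex.

; Generated by LaserGRBL
G21
G90
G0 X165.12 Y83.00
M4 S783
G1 X159.80 Y95.84 F1260
G1 X146.96 Y101.16 F1260
G1 X134.12 Y95.84 F1260
G1 X128.80 Y83.00 F1260
G1 X134.12 Y70.16 F1260
G1 X146.96 Y64.84 F1260
G1 X159.80 Y70.16 F1260
G1 X165.12 Y83.00 F1260
M5
G0 X37.21 Y76.10
M4 S783
G1 X34.50 Y82.64 F1260
G1 X27.96 Y85.35 F1260
G1 X21.42 Y82.64 F1260
G1 X18.71 Y76.10 F1260
G1 X21.42 Y69.56 F1260
G1 X27.96 Y66.85 F1260
G1 X34.50 Y69.56 F1260
G1 X37.21 Y76.10 F1260
M5
G0 X0.00 Y0.00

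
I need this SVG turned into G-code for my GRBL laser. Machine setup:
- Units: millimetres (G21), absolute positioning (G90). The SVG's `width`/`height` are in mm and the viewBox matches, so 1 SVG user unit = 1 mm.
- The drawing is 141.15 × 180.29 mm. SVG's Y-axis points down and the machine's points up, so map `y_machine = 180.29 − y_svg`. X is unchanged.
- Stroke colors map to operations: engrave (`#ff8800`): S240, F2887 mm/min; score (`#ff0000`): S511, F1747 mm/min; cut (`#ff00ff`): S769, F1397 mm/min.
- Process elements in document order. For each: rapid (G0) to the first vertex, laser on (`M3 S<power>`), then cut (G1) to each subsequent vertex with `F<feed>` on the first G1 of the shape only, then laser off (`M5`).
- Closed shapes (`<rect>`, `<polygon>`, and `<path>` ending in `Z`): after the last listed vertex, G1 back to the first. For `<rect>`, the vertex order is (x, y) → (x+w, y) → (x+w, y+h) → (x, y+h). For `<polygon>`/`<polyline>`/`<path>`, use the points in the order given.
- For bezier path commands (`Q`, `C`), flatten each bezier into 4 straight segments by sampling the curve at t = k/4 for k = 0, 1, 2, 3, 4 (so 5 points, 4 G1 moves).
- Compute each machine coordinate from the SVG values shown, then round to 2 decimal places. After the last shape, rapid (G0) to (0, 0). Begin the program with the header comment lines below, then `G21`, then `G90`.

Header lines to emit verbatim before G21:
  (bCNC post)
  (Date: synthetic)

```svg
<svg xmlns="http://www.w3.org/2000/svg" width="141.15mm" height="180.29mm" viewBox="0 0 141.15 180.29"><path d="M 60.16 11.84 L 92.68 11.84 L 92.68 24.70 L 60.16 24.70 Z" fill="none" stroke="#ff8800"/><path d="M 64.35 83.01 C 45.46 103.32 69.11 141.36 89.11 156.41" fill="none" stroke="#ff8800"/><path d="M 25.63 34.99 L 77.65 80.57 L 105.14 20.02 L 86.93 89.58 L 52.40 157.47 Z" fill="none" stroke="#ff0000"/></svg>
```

Since the viewBox matches the mm dimensions, user units are millimetres directly. The only transform is the Y-flip y_m = 180.29 − y_svg.

Shape 1 is a rectangle drawn with `<path>`. Its stroke #ff8800 means engrave at S240, F2887. After flipping Y the toolpath is (60.16,168.45) → (92.68,168.45) → (92.68,155.59) → (60.16,155.59) → (60.16,168.45), returning to the start.

Shape 2 is a cubic bezier drawn with `<path>`. Its stroke #ff8800 means engrave at S240, F2887. After flipping Y the toolpath is (64.35,97.28) → (57.44,79.36) → (62.15,58.61) → (74.15,38.84) → (89.11,23.88).

Shape 3 is a closed polygon drawn with `<path>`. Its stroke #ff0000 means score at S511, F1747. After flipping Y the toolpath is (25.63,145.30) → (77.65,99.72) → (105.14,160.27) → (86.93,90.71) → (52.40,22.82) → (25.63,145.30), returning to the start.

(bCNC post)
(Date: synthetic)
G21
G90
G0 X60.16 Y168.45
M3 S240
G1 X92.68 Y168.45 F2887
G1 X92.68 Y155.59
G1 X60.16 Y155.59
G1 X60.16 Y168.45
M5
G0 X64.35 Y97.28
M3 S240
G1 X57.44 Y79.36 F2887
G1 X62.15 Y58.61
G1 X74.15 Y38.84
G1 X89.11 Y23.88
M5
G0 X25.63 Y145.30
M3 S511
G1 X77.65 Y99.72 F1747
G1 X105.14 Y160.27
G1 X86.93 Y90.71
G1 X52.40 Y22.82
G1 X25.63 Y145.30
M5
G0 X0.00 Y0.00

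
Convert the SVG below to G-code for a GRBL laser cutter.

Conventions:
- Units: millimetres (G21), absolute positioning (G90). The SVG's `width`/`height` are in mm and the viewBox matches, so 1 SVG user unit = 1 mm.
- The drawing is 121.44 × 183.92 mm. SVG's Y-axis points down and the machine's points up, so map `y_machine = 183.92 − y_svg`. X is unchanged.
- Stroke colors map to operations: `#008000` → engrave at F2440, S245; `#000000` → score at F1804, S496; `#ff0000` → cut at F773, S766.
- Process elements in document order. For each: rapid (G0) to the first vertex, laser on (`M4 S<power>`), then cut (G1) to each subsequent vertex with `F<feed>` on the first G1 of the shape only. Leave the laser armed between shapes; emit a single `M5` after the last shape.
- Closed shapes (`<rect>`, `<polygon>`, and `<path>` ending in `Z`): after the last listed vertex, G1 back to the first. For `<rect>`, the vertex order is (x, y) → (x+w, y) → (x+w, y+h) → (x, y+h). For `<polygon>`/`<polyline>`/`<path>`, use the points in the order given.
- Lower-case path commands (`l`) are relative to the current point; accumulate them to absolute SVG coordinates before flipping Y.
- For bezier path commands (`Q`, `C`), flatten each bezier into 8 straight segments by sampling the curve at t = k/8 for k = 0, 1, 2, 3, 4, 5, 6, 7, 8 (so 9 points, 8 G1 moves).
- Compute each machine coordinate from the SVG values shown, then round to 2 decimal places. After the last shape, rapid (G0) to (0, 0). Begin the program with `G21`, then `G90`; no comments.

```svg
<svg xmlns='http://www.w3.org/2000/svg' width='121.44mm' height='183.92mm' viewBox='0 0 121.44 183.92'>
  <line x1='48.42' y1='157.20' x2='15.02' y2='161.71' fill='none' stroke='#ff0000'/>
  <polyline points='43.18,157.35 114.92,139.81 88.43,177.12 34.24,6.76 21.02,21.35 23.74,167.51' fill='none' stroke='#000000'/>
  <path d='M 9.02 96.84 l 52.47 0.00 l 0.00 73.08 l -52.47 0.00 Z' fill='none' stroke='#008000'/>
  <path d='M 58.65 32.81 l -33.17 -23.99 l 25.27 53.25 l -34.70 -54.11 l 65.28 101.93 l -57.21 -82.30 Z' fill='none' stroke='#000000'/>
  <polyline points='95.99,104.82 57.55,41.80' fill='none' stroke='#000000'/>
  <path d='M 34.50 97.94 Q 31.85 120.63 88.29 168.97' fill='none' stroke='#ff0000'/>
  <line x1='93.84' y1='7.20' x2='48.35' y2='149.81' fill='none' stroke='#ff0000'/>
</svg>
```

viewBox `0 0 121.44 183.92` with mm width/height → 1 unit = 1 mm. Flip: y_m = 183.92 − y_svg.

**Shape 1** — `<line>` line segment, stroke `#ff0000` → cut (S766, F773). Machine vertices: (48.42,26.72) → (15.02,22.21). Open path.

**Shape 2** — `<polyline>` open polyline, stroke `#000000` → score (S496, F1804). Machine vertices: (43.18,26.57) → (114.92,44.11) → (88.43,6.80) → (34.24,177.16) → (21.02,162.57) → (23.74,16.41). Open path.

**Shape 3** — `<path>` rectangle, stroke `#008000` → engrave (S245, F2440). Machine vertices: (9.02,87.08) → (61.49,87.08) → (61.49,14.00) → (9.02,14.00) → (9.02,87.08). Closed: final G1 returns to the first vertex.

**Shape 4** — `<path>` closed polygon, stroke `#000000` → score (S496, F1804). Machine vertices: (58.65,151.11) → (25.48,175.10) → (50.75,121.85) → (16.05,175.96) → (81.33,74.03) → (24.12,156.33) → (58.65,151.11). Closed: final G1 returns to the first vertex.

**Shape 5** — `<polyline>` line segment, stroke `#000000` → score (S496, F1804). Machine vertices: (95.99,79.10) → (57.55,142.12). Open path.

**Shape 6** — `<path>` quadratic bezier, stroke `#ff0000` → cut (S766, F773). Control points (SVG): P0=(34.50,97.94), P1=(31.85,120.63), P2=(88.29,168.97); sampled at t=k/8. Machine vertices: (34.50,85.98) → (34.76,79.91) → (36.87,73.03) → (40.82,65.36) → (46.62,56.88) → (54.27,47.60) → (63.76,37.52) → (75.10,26.63) → (88.29,14.95). Open path.

**Shape 7** — `<line>` line segment, stroke `#ff0000` → cut (S766, F773). Machine vertices: (93.84,176.72) → (48.35,34.11). Open path.

G21
G90
G0 X48.42 Y26.72
M4 S766
G1 X15.02 Y22.21 F773
G0 X43.18 Y26.57
M4 S496
G1 X114.92 Y44.11 F1804
G1 X88.43 Y6.80
G1 X34.24 Y177.16
G1 X21.02 Y162.57
G1 X23.74 Y16.41
G0 X9.02 Y87.08
M4 S245
G1 X61.49 Y87.08 F2440
G1 X61.49 Y14.00
G1 X9.02 Y14.00
G1 X9.02 Y87.08
G0 X58.65 Y151.11
M4 S496
G1 X25.48 Y175.10 F1804
G1 X50.75 Y121.85
G1 X16.05 Y175.96
G1 X81.33 Y74.03
G1 X24.12 Y156.33
G1 X58.65 Y151.11
G0 X95.99 Y79.10
M4 S496
G1 X57.55 Y142.12 F1804
G0 X34.50 Y85.98
M4 S766
G1 X34.76 Y79.91 F773
G1 X36.87 Y73.03
G1 X40.82 Y65.36
G1 X46.62 Y56.88
G1 X54.27 Y47.60
G1 X63.76 Y37.52
G1 X75.10 Y26.63
G1 X88.29 Y14.95
G0 X93.84 Y176.72
M4 S766
G1 X48.35 Y34.11 F773
M5
G0 X0.00 Y0.00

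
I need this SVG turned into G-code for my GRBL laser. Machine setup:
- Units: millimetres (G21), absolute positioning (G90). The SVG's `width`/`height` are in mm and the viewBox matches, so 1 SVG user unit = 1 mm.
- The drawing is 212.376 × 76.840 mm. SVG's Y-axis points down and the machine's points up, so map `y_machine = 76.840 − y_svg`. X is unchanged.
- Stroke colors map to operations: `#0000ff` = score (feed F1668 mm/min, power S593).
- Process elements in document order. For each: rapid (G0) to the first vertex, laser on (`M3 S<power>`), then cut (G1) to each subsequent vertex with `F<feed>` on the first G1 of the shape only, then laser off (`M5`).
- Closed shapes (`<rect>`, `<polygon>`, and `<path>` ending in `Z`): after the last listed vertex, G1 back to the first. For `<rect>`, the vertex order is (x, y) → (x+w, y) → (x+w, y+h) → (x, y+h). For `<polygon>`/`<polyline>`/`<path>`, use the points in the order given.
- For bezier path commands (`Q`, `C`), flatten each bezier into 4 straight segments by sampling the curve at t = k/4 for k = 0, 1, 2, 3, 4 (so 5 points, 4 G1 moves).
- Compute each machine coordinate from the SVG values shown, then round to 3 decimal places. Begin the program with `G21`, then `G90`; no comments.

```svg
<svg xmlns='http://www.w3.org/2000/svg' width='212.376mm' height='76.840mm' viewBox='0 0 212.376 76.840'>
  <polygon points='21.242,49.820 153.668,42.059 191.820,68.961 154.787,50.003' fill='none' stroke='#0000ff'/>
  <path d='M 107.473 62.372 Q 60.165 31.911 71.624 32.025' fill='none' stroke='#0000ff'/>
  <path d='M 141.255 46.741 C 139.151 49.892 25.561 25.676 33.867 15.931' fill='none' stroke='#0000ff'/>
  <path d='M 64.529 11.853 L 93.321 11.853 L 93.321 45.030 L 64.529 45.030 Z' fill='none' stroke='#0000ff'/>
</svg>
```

G21
G90
G0 X21.242 Y27.020
M3 S593
G1 X153.668 Y34.781 F1668
G1 X191.820 Y7.879
G1 X154.787 Y26.837
G1 X21.242 Y27.020
M5
G0 X107.473 Y14.468
M3 S593
G1 X87.492 Y27.788 F1668
G1 X74.857 Y37.285
G1 X69.567 Y42.961
G1 X71.624 Y44.815
M5
G0 X141.255 Y30.099
M3 S593
G1 X122.420 Y32.213 F1668
G1 X83.657 Y40.668
G1 X46.846 Y51.541
G1 X33.867 Y60.909
M5
G0 X64.529 Y64.987
M3 S593
G1 X93.321 Y64.987 F1668
G1 X93.321 Y31.810
G1 X64.529 Y31.810
G1 X64.529 Y64.987
M5

1 u = 1 mm; y_m = 76.840 − y.

[1] `<polygon>` closed polygon, #0000ff→score S593 F1668: (21.242,27.020) → (153.668,34.781) → (191.820,7.879) → (154.787,26.837) → (21.242,27.020) (closed)

[2] `<path>` quadratic bezier, #0000ff→score S593 F1668: (107.473,14.468) → (87.492,27.788) → (74.857,37.285) → (69.567,42.961) → (71.624,44.815)

[3] `<path>` cubic bezier, #0000ff→score S593 F1668: (141.255,30.099) → (122.420,32.213) → (83.657,40.668) → (46.846,51.541) → (33.867,60.909)

[4] `<path>` rectangle, #0000ff→score S593 F1668: (64.529,64.987) → (93.321,64.987) → (93.321,31.810) → (64.529,31.810) → (64.529,64.987) (closed)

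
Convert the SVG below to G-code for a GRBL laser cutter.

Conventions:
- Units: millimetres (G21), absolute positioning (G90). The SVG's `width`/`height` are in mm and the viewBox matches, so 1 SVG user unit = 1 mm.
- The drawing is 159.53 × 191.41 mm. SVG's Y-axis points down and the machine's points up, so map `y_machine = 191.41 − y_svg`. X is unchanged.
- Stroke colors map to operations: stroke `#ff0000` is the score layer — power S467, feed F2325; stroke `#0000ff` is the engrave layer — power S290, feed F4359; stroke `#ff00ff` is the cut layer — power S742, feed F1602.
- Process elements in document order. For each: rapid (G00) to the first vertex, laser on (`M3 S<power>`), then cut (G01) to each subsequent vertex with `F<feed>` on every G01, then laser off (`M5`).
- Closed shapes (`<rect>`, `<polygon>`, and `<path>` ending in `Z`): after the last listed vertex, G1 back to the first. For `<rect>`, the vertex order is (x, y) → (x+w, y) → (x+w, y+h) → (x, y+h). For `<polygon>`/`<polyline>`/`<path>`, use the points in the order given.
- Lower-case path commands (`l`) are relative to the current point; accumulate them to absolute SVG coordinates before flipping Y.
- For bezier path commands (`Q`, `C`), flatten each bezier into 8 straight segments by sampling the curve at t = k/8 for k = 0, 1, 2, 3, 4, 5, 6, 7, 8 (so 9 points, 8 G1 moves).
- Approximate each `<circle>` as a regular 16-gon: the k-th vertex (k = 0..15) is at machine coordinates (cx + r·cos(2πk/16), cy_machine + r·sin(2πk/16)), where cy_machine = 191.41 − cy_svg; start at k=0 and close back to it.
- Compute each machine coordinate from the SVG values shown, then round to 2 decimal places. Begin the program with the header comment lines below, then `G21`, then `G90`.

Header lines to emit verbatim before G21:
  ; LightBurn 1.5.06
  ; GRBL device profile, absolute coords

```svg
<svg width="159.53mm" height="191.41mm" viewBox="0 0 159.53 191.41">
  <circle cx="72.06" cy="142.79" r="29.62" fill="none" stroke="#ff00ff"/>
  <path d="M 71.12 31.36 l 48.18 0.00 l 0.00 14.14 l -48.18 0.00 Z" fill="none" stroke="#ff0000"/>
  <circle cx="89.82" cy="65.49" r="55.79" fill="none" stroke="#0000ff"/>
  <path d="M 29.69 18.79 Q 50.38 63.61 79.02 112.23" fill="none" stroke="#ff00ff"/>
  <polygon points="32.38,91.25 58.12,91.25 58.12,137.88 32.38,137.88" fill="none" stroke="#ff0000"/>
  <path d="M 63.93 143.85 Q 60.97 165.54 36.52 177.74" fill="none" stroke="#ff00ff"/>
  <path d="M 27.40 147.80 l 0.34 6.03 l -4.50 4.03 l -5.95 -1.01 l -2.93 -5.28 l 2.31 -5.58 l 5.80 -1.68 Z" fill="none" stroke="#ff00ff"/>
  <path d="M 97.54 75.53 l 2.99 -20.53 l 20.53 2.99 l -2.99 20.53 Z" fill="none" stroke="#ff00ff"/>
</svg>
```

1 u = 1 mm; y_m = 191.41 − y.

[1] `<circle>` circle, #ff00ff→cut S742 F1602: (101.68,48.62) → (99.43,59.96) → (93.00,69.56) → (83.40,75.99) → (72.06,78.24) → (60.72,75.99) → (51.12,69.56) → (44.69,59.96) → (42.44,48.62) → (44.69,37.28) → (51.12,27.68) → (60.72,21.25) → (72.06,19.00) → (83.40,21.25) → (93.00,27.68) → (99.43,37.28) → (101.68,48.62) (closed)

[2] `<path>` rectangle, #ff0000→score S467 F2325: (71.12,160.05) → (119.30,160.05) → (119.30,145.91) → (71.12,145.91) → (71.12,160.05) (closed)

[3] `<circle>` circle, #0000ff→engrave S290 F4359: (145.61,125.92) → (141.36,147.27) → (129.27,165.37) → (111.17,177.46) → (89.82,181.71) → (68.47,177.46) → (50.37,165.37) → (38.28,147.27) → (34.03,125.92) → (38.28,104.57) → (50.37,86.47) → (68.47,74.38) → (89.82,70.13) → (111.17,74.38) → (129.27,86.47) → (141.36,104.57) → (145.61,125.92) (closed)

[4] `<path>` quadratic bezier, #ff00ff→cut S742 F1602: (29.69,172.62) → (34.99,161.36) → (40.53,149.97) → (46.33,138.47) → (52.37,126.85) → (58.66,115.11) → (65.20,103.25) → (71.98,91.28) → (79.02,79.18)

[5] `<polygon>` rectangle, #ff0000→score S467 F2325: (32.38,100.16) → (58.12,100.16) → (58.12,53.53) → (32.38,53.53) → (32.38,100.16) (closed)

[6] `<path>` quadratic bezier, #ff00ff→cut S742 F1602: (63.93,47.56) → (62.85,42.29) → (61.11,37.31) → (58.69,32.63) → (55.60,28.24) → (51.84,24.15) → (47.40,20.36) → (42.30,16.87) → (36.52,13.67)

[7] `<path>` regular polygon, #ff00ff→cut S742 F1602: (27.40,43.61) → (27.74,37.58) → (23.24,33.55) → (17.29,34.56) → (14.36,39.84) → (16.67,45.42) → (22.47,47.10) → (27.40,43.61) (closed)

[8] `<path>` regular polygon, #ff00ff→cut S742 F1602: (97.54,115.88) → (100.53,136.41) → (121.06,133.42) → (118.07,112.89) → (97.54,115.88) (closed)

; LightBurn 1.5.06
; GRBL device profile, absolute coords
G21
G90
G00 X101.68 Y48.62
M3 S742
G01 X99.43 Y59.96 F1602
G01 X93.00 Y69.56 F1602
G01 X83.40 Y75.99 F1602
G01 X72.06 Y78.24 F1602
G01 X60.72 Y75.99 F1602
G01 X51.12 Y69.56 F1602
G01 X44.69 Y59.96 F1602
G01 X42.44 Y48.62 F1602
G01 X44.69 Y37.28 F1602
G01 X51.12 Y27.68 F1602
G01 X60.72 Y21.25 F1602
G01 X72.06 Y19.00 F1602
G01 X83.40 Y21.25 F1602
G01 X93.00 Y27.68 F1602
G01 X99.43 Y37.28 F1602
G01 X101.68 Y48.62 F1602
M5
G00 X71.12 Y160.05
M3 S467
G01 X119.30 Y160.05 F2325
G01 X119.30 Y145.91 F2325
G01 X71.12 Y145.91 F2325
G01 X71.12 Y160.05 F2325
M5
G00 X145.61 Y125.92
M3 S290
G01 X141.36 Y147.27 F4359
G01 X129.27 Y165.37 F4359
G01 X111.17 Y177.46 F4359
G01 X89.82 Y181.71 F4359
G01 X68.47 Y177.46 F4359
G01 X50.37 Y165.37 F4359
G01 X38.28 Y147.27 F4359
G01 X34.03 Y125.92 F4359
G01 X38.28 Y104.57 F4359
G01 X50.37 Y86.47 F4359
G01 X68.47 Y74.38 F4359
G01 X89.82 Y70.13 F4359
G01 X111.17 Y74.38 F4359
G01 X129.27 Y86.47 F4359
G01 X141.36 Y104.57 F4359
G01 X145.61 Y125.92 F4359
M5
G00 X29.69 Y172.62
M3 S742
G01 X34.99 Y161.36 F1602
G01 X40.53 Y149.97 F1602
G01 X46.33 Y138.47 F1602
G01 X52.37 Y126.85 F1602
G01 X58.66 Y115.11 F1602
G01 X65.20 Y103.25 F1602
G01 X71.98 Y91.28 F1602
G01 X79.02 Y79.18 F1602
M5
G00 X32.38 Y100.16
M3 S467
G01 X58.12 Y100.16 F2325
G01 X58.12 Y53.53 F2325
G01 X32.38 Y53.53 F2325
G01 X32.38 Y100.16 F2325
M5
G00 X63.93 Y47.56
M3 S742
G01 X62.85 Y42.29 F1602
G01 X61.11 Y37.31 F1602
G01 X58.69 Y32.63 F1602
G01 X55.60 Y28.24 F1602
G01 X51.84 Y24.15 F1602
G01 X47.40 Y20.36 F1602
G01 X42.30 Y16.87 F1602
G01 X36.52 Y13.67 F1602
M5
G00 X27.40 Y43.61
M3 S742
G01 X27.74 Y37.58 F1602
G01 X23.24 Y33.55 F1602
G01 X17.29 Y34.56 F1602
G01 X14.36 Y39.84 F1602
G01 X16.67 Y45.42 F1602
G01 X22.47 Y47.10 F1602
G01 X27.40 Y43.61 F1602
M5
G00 X97.54 Y115.88
M3 S742
G01 X100.53 Y136.41 F1602
G01 X121.06 Y133.42 F1602
G01 X118.07 Y112.89 F1602
G01 X97.54 Y115.88 F1602
M5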